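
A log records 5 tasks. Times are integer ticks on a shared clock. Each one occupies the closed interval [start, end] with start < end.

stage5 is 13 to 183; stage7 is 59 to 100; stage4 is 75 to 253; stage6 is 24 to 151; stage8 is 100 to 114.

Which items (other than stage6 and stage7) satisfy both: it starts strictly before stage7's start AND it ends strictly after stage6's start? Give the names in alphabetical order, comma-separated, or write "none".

Conditions: its start is strictly before stage7's start (X.start < 59) AND its end is strictly after stage6's start (X.end > 24).
stage4: start 75 < 59? ✗; end 253 > 24? ✓ → no.
stage5: start 13 < 59? ✓; end 183 > 24? ✓ → yes.
stage8: start 100 < 59? ✗; end 114 > 24? ✓ → no.
Result: stage5.

stage5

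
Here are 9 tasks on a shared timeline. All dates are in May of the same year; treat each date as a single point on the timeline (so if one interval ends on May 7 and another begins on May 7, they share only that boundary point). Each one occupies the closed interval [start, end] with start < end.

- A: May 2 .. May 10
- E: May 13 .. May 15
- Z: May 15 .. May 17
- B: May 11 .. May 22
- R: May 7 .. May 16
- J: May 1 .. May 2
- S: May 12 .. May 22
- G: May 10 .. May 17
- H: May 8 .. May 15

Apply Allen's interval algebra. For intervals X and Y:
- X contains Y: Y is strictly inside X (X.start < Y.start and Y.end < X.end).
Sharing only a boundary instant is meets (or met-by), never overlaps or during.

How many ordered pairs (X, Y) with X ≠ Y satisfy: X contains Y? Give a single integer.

Checking all 72 ordered pairs for relation 'contains'; matching pairs in alphabetical order:
(B, E): B contains E ✓
(B, Z): B contains Z ✓
(G, E): G contains E ✓
(R, E): R contains E ✓
(R, H): R contains H ✓
(S, E): S contains E ✓
(S, Z): S contains Z ✓
Count: 7.

7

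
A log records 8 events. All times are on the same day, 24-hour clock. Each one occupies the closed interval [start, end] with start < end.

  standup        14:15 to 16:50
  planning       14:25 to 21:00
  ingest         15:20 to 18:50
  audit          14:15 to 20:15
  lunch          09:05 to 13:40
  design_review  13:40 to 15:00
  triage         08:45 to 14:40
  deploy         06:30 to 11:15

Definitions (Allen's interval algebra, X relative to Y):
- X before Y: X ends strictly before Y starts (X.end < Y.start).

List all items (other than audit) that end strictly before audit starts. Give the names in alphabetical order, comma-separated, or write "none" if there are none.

Target audit = [14:15, 20:15].
deploy [06:30, 11:15] → before → yes.
design_review [13:40, 15:00] → overlaps → no.
ingest [15:20, 18:50] → during → no.
lunch [09:05, 13:40] → before → yes.
planning [14:25, 21:00] → overlapped-by → no.
standup [14:15, 16:50] → starts → no.
triage [08:45, 14:40] → overlaps → no.
Result: deploy, lunch.

deploy, lunch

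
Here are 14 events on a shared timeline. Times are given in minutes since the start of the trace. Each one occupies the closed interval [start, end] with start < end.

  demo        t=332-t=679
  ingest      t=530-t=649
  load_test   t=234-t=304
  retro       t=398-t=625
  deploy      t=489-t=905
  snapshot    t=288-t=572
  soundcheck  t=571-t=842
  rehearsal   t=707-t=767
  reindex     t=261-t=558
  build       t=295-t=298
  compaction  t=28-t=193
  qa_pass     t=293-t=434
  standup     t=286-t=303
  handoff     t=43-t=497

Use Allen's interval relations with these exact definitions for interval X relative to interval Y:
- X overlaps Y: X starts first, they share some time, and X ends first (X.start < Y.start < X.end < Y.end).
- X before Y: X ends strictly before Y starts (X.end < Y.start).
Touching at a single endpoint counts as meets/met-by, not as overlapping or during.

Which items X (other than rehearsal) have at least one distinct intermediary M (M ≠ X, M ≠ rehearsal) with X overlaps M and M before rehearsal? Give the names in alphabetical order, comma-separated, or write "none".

Target rehearsal = [t=707, t=767].
Intermediaries M with M before rehearsal: build, compaction, demo, handoff, ingest, load_test, qa_pass, reindex, retro, snapshot, standup.
Via build — items with X overlaps build: none.
Via compaction — items with X overlaps compaction: none.
Via demo — items with X overlaps demo: handoff, qa_pass, reindex, snapshot.
Via handoff — items with X overlaps handoff: compaction.
Via ingest — items with X overlaps ingest: reindex, retro, snapshot.
Via load_test — items with X overlaps load_test: none.
Via qa_pass — items with X overlaps qa_pass: load_test, standup.
Via reindex — items with X overlaps reindex: handoff, load_test.
Via retro — items with X overlaps retro: handoff, qa_pass, reindex, snapshot.
Via snapshot — items with X overlaps snapshot: handoff, load_test, reindex, standup.
Via standup — items with X overlaps standup: none.
Union: compaction, handoff, load_test, qa_pass, reindex, retro, snapshot, standup.

compaction, handoff, load_test, qa_pass, reindex, retro, snapshot, standup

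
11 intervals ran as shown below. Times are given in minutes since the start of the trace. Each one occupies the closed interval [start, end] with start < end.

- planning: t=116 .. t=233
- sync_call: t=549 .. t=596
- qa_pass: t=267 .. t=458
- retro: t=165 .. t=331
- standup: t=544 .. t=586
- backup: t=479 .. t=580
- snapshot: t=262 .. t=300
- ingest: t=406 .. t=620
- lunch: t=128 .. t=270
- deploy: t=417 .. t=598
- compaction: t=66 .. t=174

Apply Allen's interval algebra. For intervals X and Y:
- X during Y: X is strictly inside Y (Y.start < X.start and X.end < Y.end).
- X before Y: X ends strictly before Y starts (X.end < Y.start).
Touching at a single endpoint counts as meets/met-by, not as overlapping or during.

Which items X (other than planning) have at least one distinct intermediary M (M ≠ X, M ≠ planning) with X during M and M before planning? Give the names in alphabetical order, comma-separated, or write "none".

Target planning = [t=116, t=233].
Intermediaries M with M before planning: none.
Union: none.

none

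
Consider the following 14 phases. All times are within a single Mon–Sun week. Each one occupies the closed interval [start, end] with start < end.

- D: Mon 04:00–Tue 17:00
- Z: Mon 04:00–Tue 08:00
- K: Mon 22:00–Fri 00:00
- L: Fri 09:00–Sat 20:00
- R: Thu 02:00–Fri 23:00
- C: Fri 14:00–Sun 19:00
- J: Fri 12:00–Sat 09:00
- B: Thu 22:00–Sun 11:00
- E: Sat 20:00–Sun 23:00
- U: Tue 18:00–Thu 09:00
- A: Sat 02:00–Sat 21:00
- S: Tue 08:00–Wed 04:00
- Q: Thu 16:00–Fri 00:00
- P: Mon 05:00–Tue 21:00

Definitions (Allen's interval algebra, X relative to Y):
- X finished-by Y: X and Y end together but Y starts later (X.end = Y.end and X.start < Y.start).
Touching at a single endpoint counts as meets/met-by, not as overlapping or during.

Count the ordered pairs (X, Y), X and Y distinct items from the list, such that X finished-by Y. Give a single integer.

Checking all 182 ordered pairs for relation 'finished-by'; matching pairs in alphabetical order:
(K, Q): K finished-by Q ✓
Count: 1.

1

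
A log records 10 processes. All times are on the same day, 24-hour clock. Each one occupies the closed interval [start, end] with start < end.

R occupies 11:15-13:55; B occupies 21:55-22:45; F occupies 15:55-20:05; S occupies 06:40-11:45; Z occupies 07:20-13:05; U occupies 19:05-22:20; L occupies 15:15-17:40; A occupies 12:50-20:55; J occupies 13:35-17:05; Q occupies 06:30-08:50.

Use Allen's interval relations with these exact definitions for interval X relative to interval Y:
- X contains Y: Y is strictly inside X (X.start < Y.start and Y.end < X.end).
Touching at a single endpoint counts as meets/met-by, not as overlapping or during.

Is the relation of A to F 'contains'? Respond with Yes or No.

Yes

A = [12:50, 20:55], F = [15:55, 20:05].
Actual relation of A to F: contains.
Asked whether 'contains' holds → Yes.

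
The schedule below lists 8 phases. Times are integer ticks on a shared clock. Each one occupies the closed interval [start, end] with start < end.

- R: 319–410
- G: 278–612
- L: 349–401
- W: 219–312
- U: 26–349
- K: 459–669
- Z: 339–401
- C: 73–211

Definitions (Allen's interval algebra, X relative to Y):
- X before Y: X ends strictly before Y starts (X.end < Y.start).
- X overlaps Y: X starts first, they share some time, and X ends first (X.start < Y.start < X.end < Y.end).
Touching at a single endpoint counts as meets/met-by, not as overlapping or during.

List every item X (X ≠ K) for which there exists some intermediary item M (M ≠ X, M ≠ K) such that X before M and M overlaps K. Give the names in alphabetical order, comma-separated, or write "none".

C

Target K = [459, 669].
Intermediaries M with M overlaps K: G.
Via G — items with X before G: C.
Union: C.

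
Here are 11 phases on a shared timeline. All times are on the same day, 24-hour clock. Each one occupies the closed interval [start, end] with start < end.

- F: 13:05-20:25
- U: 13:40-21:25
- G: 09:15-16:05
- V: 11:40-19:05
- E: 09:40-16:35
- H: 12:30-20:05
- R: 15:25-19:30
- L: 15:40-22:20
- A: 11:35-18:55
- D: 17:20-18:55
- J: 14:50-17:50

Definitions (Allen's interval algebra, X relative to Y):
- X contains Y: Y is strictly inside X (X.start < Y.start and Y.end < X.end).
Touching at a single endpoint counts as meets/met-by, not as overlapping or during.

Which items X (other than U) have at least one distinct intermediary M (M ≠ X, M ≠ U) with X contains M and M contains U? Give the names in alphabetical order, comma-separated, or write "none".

Target U = [13:40, 21:25].
Intermediaries M with M contains U: none.
Union: none.

none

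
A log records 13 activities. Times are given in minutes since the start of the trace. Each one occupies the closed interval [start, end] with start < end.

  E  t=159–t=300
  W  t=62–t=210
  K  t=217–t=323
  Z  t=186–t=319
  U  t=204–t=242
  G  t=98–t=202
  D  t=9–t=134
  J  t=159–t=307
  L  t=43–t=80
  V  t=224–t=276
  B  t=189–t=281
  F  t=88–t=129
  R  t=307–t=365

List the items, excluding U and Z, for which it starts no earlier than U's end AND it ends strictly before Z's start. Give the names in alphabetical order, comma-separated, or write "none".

none

Conditions: its start is no earlier than U's end (X.start >= t=242) AND its end is strictly before Z's start (X.end < t=186).
B: start t=189 >= t=242? ✗; end t=281 < t=186? ✗ → no.
D: start t=9 >= t=242? ✗; end t=134 < t=186? ✓ → no.
E: start t=159 >= t=242? ✗; end t=300 < t=186? ✗ → no.
F: start t=88 >= t=242? ✗; end t=129 < t=186? ✓ → no.
G: start t=98 >= t=242? ✗; end t=202 < t=186? ✗ → no.
J: start t=159 >= t=242? ✗; end t=307 < t=186? ✗ → no.
K: start t=217 >= t=242? ✗; end t=323 < t=186? ✗ → no.
L: start t=43 >= t=242? ✗; end t=80 < t=186? ✓ → no.
R: start t=307 >= t=242? ✓; end t=365 < t=186? ✗ → no.
V: start t=224 >= t=242? ✗; end t=276 < t=186? ✗ → no.
W: start t=62 >= t=242? ✗; end t=210 < t=186? ✗ → no.
Result: none.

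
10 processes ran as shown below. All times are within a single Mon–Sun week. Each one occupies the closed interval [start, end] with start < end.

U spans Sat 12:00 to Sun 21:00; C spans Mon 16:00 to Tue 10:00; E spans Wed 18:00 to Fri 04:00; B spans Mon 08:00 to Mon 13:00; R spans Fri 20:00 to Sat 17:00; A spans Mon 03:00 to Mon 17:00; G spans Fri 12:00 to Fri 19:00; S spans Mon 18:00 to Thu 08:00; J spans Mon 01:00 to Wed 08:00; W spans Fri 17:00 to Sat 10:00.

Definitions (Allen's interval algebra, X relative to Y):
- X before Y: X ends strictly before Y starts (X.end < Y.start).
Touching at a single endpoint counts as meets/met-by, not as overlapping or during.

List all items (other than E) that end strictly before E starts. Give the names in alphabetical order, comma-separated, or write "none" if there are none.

A, B, C, J

Target E = [Wed 18:00, Fri 04:00].
A [Mon 03:00, Mon 17:00] → before → yes.
B [Mon 08:00, Mon 13:00] → before → yes.
C [Mon 16:00, Tue 10:00] → before → yes.
G [Fri 12:00, Fri 19:00] → after → no.
J [Mon 01:00, Wed 08:00] → before → yes.
R [Fri 20:00, Sat 17:00] → after → no.
S [Mon 18:00, Thu 08:00] → overlaps → no.
U [Sat 12:00, Sun 21:00] → after → no.
W [Fri 17:00, Sat 10:00] → after → no.
Result: A, B, C, J.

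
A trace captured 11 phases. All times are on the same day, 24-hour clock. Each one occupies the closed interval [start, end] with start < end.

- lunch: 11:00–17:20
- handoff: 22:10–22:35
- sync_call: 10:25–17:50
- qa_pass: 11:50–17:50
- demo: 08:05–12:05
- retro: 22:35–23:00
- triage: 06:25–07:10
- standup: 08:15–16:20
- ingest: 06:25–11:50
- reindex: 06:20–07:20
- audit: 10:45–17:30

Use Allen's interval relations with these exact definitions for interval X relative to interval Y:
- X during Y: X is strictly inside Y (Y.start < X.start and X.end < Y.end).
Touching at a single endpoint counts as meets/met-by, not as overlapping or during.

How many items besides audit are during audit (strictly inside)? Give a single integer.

Target audit = [10:45, 17:30].
demo [08:05, 12:05] → overlaps → no.
handoff [22:10, 22:35] → after → no.
ingest [06:25, 11:50] → overlaps → no.
lunch [11:00, 17:20] → during → counts.
qa_pass [11:50, 17:50] → overlapped-by → no.
reindex [06:20, 07:20] → before → no.
retro [22:35, 23:00] → after → no.
standup [08:15, 16:20] → overlaps → no.
sync_call [10:25, 17:50] → contains → no.
triage [06:25, 07:10] → before → no.
Total: 1.

1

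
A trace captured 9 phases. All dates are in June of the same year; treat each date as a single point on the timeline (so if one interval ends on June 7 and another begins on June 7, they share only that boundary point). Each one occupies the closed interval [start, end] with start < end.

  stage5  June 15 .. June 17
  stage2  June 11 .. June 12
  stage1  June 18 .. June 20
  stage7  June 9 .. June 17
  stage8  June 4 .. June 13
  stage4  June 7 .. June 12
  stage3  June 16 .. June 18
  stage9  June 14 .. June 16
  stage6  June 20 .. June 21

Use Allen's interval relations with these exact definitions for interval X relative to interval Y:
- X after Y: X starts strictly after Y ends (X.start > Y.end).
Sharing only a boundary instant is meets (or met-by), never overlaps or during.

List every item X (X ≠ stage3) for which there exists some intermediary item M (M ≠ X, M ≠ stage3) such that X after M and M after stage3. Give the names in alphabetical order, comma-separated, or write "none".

none

Target stage3 = [June 16, June 18].
Intermediaries M with M after stage3: stage6.
Via stage6 — items with X after stage6: none.
Union: none.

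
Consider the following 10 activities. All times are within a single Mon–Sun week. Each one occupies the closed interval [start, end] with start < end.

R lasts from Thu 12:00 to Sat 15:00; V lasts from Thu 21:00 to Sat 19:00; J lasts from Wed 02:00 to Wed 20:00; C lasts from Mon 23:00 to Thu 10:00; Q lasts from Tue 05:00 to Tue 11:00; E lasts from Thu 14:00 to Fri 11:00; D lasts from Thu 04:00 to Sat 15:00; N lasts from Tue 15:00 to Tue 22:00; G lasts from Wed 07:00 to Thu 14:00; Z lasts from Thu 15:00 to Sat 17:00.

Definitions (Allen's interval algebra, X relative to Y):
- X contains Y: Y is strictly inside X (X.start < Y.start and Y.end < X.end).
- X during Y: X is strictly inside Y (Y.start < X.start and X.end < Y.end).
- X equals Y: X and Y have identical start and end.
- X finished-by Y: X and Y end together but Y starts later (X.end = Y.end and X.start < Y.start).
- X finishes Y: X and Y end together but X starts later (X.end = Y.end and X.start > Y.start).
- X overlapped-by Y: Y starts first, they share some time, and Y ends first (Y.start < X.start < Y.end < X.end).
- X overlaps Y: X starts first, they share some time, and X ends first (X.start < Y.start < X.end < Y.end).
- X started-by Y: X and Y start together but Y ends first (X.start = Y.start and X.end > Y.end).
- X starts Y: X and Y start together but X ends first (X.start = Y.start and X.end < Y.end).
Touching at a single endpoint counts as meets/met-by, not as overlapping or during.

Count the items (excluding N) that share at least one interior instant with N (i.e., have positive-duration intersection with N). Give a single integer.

Target N = [Tue 15:00, Tue 22:00].
C [Mon 23:00, Thu 10:00] → contains → counts.
D [Thu 04:00, Sat 15:00] → after → no.
E [Thu 14:00, Fri 11:00] → after → no.
G [Wed 07:00, Thu 14:00] → after → no.
J [Wed 02:00, Wed 20:00] → after → no.
Q [Tue 05:00, Tue 11:00] → before → no.
R [Thu 12:00, Sat 15:00] → after → no.
V [Thu 21:00, Sat 19:00] → after → no.
Z [Thu 15:00, Sat 17:00] → after → no.
Total: 1.

1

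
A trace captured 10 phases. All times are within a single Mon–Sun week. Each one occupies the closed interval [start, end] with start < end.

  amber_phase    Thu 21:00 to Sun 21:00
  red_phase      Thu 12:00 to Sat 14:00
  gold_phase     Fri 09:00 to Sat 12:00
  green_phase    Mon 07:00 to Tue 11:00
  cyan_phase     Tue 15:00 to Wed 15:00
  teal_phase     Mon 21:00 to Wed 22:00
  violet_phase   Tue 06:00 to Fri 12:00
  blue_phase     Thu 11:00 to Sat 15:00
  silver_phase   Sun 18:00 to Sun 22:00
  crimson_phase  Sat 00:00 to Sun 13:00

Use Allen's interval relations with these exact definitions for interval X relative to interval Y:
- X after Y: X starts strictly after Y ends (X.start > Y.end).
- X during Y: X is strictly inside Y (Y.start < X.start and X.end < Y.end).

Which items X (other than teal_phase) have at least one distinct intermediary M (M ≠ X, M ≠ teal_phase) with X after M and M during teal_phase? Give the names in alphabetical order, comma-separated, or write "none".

Target teal_phase = [Mon 21:00, Wed 22:00].
Intermediaries M with M during teal_phase: cyan_phase.
Via cyan_phase — items with X after cyan_phase: amber_phase, blue_phase, crimson_phase, gold_phase, red_phase, silver_phase.
Union: amber_phase, blue_phase, crimson_phase, gold_phase, red_phase, silver_phase.

amber_phase, blue_phase, crimson_phase, gold_phase, red_phase, silver_phase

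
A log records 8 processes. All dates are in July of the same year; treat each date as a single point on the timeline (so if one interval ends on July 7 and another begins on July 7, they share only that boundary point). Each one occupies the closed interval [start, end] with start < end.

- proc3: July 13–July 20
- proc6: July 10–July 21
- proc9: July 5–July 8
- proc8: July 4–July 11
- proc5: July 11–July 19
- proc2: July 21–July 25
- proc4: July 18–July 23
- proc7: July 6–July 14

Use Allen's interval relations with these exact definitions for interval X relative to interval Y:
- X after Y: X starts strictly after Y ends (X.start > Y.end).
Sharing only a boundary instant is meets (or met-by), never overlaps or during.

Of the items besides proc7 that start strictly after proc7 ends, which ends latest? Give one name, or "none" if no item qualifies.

proc2

Target proc7 = [July 6, July 14].
proc2 [July 21, July 25] → after → candidate.
proc3 [July 13, July 20] → overlapped-by → excluded.
proc4 [July 18, July 23] → after → candidate.
proc5 [July 11, July 19] → overlapped-by → excluded.
proc6 [July 10, July 21] → overlapped-by → excluded.
proc8 [July 4, July 11] → overlaps → excluded.
proc9 [July 5, July 8] → overlaps → excluded.
Among candidates, latest end is July 25 → proc2.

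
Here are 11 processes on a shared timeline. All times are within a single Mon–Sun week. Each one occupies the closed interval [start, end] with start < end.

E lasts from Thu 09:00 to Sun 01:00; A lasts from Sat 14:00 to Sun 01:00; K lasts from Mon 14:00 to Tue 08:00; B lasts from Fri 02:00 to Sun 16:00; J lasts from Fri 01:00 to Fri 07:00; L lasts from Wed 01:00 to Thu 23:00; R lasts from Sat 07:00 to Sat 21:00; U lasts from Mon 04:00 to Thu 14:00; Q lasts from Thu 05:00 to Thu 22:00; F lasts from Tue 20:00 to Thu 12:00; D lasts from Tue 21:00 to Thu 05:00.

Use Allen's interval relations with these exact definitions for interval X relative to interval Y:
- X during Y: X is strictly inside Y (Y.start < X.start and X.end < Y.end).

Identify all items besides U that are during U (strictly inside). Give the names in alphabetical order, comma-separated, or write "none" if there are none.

D, F, K

Target U = [Mon 04:00, Thu 14:00].
A [Sat 14:00, Sun 01:00] → after → no.
B [Fri 02:00, Sun 16:00] → after → no.
D [Tue 21:00, Thu 05:00] → during → yes.
E [Thu 09:00, Sun 01:00] → overlapped-by → no.
F [Tue 20:00, Thu 12:00] → during → yes.
J [Fri 01:00, Fri 07:00] → after → no.
K [Mon 14:00, Tue 08:00] → during → yes.
L [Wed 01:00, Thu 23:00] → overlapped-by → no.
Q [Thu 05:00, Thu 22:00] → overlapped-by → no.
R [Sat 07:00, Sat 21:00] → after → no.
Result: D, F, K.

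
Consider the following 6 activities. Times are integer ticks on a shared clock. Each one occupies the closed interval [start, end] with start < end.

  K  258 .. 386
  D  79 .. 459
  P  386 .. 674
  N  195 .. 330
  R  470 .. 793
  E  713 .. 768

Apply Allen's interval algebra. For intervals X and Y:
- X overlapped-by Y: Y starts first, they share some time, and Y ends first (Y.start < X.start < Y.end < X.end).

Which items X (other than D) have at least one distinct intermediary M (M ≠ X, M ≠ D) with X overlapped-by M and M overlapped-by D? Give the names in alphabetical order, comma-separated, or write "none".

Target D = [79, 459].
Intermediaries M with M overlapped-by D: P.
Via P — items with X overlapped-by P: R.
Union: R.

R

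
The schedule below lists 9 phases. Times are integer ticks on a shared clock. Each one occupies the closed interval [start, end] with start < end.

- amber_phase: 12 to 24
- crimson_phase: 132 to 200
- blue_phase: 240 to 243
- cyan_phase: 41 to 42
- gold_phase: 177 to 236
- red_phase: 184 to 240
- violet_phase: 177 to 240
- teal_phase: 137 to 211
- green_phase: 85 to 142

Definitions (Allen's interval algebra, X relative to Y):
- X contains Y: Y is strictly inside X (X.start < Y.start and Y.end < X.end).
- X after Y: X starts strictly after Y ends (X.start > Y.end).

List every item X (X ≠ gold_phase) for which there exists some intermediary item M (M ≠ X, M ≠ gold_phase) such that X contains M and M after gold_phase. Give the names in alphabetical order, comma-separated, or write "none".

none

Target gold_phase = [177, 236].
Intermediaries M with M after gold_phase: blue_phase.
Via blue_phase — items with X contains blue_phase: none.
Union: none.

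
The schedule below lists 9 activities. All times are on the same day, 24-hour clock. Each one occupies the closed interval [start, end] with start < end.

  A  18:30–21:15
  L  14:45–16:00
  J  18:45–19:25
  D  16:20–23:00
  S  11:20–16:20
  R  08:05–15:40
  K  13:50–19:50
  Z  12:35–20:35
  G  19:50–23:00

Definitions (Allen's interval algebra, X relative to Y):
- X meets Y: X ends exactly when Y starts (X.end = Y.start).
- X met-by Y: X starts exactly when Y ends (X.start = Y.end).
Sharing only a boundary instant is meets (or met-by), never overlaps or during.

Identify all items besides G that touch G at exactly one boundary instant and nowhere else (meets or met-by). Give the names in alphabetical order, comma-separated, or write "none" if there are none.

K

Target G = [19:50, 23:00].
A [18:30, 21:15] → overlaps → no.
D [16:20, 23:00] → finished-by → no.
J [18:45, 19:25] → before → no.
K [13:50, 19:50] → meets → yes.
L [14:45, 16:00] → before → no.
R [08:05, 15:40] → before → no.
S [11:20, 16:20] → before → no.
Z [12:35, 20:35] → overlaps → no.
Result: K.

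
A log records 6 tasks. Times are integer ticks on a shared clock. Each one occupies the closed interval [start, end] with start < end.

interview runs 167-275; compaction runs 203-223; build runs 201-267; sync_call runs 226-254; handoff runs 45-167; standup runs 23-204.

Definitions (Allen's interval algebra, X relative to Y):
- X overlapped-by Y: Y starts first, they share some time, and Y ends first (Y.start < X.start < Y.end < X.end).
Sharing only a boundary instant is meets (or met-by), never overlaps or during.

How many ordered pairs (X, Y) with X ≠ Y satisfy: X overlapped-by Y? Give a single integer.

3

Checking all 30 ordered pairs for relation 'overlapped-by'; matching pairs in alphabetical order:
(build, standup): build overlapped-by standup ✓
(compaction, standup): compaction overlapped-by standup ✓
(interview, standup): interview overlapped-by standup ✓
Count: 3.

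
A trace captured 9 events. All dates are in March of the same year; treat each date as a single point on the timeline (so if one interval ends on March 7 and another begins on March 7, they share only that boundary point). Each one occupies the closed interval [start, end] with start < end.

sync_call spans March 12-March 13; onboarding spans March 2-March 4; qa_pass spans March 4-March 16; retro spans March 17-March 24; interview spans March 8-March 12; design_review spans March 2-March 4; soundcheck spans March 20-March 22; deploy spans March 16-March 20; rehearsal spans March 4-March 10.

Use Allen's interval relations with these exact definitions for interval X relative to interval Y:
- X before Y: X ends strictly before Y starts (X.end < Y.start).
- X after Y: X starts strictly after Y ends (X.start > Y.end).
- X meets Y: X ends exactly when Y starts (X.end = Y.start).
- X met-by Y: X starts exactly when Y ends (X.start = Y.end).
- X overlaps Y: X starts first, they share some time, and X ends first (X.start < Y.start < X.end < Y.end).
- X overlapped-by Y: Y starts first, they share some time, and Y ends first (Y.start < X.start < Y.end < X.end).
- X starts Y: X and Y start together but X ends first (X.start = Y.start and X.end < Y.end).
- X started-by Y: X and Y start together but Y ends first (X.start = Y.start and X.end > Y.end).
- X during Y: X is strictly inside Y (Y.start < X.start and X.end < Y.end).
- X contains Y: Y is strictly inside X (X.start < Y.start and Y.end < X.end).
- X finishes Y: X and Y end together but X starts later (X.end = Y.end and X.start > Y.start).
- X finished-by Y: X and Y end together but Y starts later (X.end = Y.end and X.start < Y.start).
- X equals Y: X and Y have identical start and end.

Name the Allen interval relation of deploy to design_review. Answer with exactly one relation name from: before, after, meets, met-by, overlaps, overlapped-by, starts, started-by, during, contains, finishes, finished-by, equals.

deploy = [March 16, March 20]; design_review = [March 2, March 4].
Compare endpoints: deploy.start > design_review.start, deploy.start > design_review.end, deploy.end > design_review.start, deploy.end > design_review.end.
That pattern is 'after'.

after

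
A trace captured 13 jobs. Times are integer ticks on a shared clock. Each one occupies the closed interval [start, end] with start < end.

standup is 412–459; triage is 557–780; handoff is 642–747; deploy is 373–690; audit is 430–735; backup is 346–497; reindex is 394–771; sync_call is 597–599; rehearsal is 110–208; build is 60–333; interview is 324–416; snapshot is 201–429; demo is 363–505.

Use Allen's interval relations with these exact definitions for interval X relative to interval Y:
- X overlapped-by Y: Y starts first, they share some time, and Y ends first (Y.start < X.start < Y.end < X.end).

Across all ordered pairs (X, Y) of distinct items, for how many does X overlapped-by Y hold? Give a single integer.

Checking all 156 ordered pairs for relation 'overlapped-by'; matching pairs in alphabetical order:
(audit, backup): audit overlapped-by backup ✓
(audit, demo): audit overlapped-by demo ✓
(audit, deploy): audit overlapped-by deploy ✓
(audit, standup): audit overlapped-by standup ✓
(backup, interview): backup overlapped-by interview ✓
(backup, snapshot): backup overlapped-by snapshot ✓
(demo, backup): demo overlapped-by backup ✓
(demo, interview): demo overlapped-by interview ✓
(demo, snapshot): demo overlapped-by snapshot ✓
(deploy, backup): deploy overlapped-by backup ✓
(deploy, demo): deploy overlapped-by demo ✓
(deploy, interview): deploy overlapped-by interview ✓
(deploy, snapshot): deploy overlapped-by snapshot ✓
(handoff, audit): handoff overlapped-by audit ✓
(handoff, deploy): handoff overlapped-by deploy ✓
(interview, build): interview overlapped-by build ✓
(reindex, backup): reindex overlapped-by backup ✓
(reindex, demo): reindex overlapped-by demo ✓
(reindex, deploy): reindex overlapped-by deploy ✓
(reindex, interview): reindex overlapped-by interview ✓
(reindex, snapshot): reindex overlapped-by snapshot ✓
(snapshot, build): snapshot overlapped-by build ✓
(snapshot, rehearsal): snapshot overlapped-by rehearsal ✓
(standup, interview): standup overlapped-by interview ✓
... plus 4 further pairs not listed.
Count: 28.

28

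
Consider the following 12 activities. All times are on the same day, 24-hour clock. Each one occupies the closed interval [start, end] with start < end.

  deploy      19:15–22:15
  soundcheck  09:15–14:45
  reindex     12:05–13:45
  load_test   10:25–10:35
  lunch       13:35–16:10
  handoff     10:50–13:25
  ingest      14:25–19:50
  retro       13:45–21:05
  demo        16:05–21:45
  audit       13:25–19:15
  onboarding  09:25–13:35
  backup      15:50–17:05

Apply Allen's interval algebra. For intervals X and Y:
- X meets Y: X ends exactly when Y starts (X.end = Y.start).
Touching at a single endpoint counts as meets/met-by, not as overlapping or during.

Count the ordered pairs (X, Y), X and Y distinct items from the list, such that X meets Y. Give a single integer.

Checking all 132 ordered pairs for relation 'meets'; matching pairs in alphabetical order:
(audit, deploy): audit meets deploy ✓
(handoff, audit): handoff meets audit ✓
(onboarding, lunch): onboarding meets lunch ✓
(reindex, retro): reindex meets retro ✓
Count: 4.

4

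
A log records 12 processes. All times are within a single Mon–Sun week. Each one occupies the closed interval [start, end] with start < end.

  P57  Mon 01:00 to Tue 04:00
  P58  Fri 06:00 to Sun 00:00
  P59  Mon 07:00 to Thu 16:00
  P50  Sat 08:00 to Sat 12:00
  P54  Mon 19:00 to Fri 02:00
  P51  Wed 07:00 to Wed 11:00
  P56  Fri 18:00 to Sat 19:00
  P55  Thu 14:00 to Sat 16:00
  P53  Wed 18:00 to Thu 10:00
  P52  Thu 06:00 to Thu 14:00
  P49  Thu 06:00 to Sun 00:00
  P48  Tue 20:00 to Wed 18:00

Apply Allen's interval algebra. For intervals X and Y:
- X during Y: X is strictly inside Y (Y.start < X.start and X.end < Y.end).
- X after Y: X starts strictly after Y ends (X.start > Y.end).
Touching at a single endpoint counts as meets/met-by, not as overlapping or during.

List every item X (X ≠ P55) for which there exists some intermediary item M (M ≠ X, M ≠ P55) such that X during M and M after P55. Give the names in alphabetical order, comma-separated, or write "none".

none

Target P55 = [Thu 14:00, Sat 16:00].
Intermediaries M with M after P55: none.
Union: none.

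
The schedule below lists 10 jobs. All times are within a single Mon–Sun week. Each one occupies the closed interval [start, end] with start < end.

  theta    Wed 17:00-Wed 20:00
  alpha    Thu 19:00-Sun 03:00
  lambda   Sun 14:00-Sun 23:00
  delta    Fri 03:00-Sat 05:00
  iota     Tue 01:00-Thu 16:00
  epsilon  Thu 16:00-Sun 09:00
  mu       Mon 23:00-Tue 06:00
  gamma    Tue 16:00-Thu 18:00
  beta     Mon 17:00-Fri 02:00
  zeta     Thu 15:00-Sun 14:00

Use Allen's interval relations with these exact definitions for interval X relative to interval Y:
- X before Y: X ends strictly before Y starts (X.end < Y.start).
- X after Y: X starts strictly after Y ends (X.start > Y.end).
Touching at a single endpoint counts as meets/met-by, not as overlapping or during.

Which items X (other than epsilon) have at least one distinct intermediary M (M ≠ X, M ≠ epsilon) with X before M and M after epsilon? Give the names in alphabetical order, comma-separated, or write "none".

Target epsilon = [Thu 16:00, Sun 09:00].
Intermediaries M with M after epsilon: lambda.
Via lambda — items with X before lambda: alpha, beta, delta, gamma, iota, mu, theta.
Union: alpha, beta, delta, gamma, iota, mu, theta.

alpha, beta, delta, gamma, iota, mu, theta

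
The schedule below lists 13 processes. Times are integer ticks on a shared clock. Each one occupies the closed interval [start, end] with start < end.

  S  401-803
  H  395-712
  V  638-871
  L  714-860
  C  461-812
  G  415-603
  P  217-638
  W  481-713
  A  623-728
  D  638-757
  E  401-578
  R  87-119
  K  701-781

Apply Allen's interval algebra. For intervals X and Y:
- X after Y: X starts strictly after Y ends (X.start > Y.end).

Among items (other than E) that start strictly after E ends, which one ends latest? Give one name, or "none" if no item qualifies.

V

Target E = [401, 578].
A [623, 728] → after → candidate.
C [461, 812] → overlapped-by → excluded.
D [638, 757] → after → candidate.
G [415, 603] → overlapped-by → excluded.
H [395, 712] → contains → excluded.
K [701, 781] → after → candidate.
L [714, 860] → after → candidate.
P [217, 638] → contains → excluded.
R [87, 119] → before → excluded.
S [401, 803] → started-by → excluded.
V [638, 871] → after → candidate.
W [481, 713] → overlapped-by → excluded.
Among candidates, latest end is 871 → V.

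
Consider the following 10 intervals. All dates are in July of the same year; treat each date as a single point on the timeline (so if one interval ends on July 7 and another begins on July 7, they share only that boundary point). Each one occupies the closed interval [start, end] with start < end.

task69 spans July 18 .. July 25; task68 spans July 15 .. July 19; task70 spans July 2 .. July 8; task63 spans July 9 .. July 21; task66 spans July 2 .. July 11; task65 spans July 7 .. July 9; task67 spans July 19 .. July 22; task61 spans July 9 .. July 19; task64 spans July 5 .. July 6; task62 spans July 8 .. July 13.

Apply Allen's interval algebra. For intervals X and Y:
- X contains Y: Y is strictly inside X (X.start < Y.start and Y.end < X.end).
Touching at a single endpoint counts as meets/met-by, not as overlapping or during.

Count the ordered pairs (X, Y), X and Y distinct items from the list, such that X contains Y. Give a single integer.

Checking all 90 ordered pairs for relation 'contains'; matching pairs in alphabetical order:
(task63, task68): task63 contains task68 ✓
(task66, task64): task66 contains task64 ✓
(task66, task65): task66 contains task65 ✓
(task69, task67): task69 contains task67 ✓
(task70, task64): task70 contains task64 ✓
Count: 5.

5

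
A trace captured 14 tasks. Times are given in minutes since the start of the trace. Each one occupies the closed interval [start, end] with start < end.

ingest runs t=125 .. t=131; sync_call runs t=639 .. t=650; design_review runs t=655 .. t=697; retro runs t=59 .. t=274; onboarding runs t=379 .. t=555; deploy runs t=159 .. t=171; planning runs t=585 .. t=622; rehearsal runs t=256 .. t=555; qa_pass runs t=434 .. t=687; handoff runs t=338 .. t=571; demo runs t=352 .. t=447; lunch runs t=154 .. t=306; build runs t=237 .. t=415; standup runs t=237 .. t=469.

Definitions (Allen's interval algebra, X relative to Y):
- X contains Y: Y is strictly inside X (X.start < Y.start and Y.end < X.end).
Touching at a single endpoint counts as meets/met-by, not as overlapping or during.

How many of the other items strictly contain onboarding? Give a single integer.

Target onboarding = [t=379, t=555].
build [t=237, t=415] → overlaps → no.
demo [t=352, t=447] → overlaps → no.
deploy [t=159, t=171] → before → no.
design_review [t=655, t=697] → after → no.
handoff [t=338, t=571] → contains → counts.
ingest [t=125, t=131] → before → no.
lunch [t=154, t=306] → before → no.
planning [t=585, t=622] → after → no.
qa_pass [t=434, t=687] → overlapped-by → no.
rehearsal [t=256, t=555] → finished-by → no.
retro [t=59, t=274] → before → no.
standup [t=237, t=469] → overlaps → no.
sync_call [t=639, t=650] → after → no.
Total: 1.

1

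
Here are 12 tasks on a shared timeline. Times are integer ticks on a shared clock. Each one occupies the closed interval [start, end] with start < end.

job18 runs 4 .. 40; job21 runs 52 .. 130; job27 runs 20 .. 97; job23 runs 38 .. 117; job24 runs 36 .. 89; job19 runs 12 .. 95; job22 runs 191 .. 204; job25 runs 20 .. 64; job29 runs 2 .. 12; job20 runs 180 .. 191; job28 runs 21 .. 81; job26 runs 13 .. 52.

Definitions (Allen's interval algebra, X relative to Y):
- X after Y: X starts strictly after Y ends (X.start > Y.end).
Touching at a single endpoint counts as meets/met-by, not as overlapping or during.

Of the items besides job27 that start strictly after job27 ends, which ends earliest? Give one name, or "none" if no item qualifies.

Target job27 = [20, 97].
job18 [4, 40] → overlaps → excluded.
job19 [12, 95] → overlaps → excluded.
job20 [180, 191] → after → candidate.
job21 [52, 130] → overlapped-by → excluded.
job22 [191, 204] → after → candidate.
job23 [38, 117] → overlapped-by → excluded.
job24 [36, 89] → during → excluded.
job25 [20, 64] → starts → excluded.
job26 [13, 52] → overlaps → excluded.
job28 [21, 81] → during → excluded.
job29 [2, 12] → before → excluded.
Among candidates, earliest end is 191 → job20.

job20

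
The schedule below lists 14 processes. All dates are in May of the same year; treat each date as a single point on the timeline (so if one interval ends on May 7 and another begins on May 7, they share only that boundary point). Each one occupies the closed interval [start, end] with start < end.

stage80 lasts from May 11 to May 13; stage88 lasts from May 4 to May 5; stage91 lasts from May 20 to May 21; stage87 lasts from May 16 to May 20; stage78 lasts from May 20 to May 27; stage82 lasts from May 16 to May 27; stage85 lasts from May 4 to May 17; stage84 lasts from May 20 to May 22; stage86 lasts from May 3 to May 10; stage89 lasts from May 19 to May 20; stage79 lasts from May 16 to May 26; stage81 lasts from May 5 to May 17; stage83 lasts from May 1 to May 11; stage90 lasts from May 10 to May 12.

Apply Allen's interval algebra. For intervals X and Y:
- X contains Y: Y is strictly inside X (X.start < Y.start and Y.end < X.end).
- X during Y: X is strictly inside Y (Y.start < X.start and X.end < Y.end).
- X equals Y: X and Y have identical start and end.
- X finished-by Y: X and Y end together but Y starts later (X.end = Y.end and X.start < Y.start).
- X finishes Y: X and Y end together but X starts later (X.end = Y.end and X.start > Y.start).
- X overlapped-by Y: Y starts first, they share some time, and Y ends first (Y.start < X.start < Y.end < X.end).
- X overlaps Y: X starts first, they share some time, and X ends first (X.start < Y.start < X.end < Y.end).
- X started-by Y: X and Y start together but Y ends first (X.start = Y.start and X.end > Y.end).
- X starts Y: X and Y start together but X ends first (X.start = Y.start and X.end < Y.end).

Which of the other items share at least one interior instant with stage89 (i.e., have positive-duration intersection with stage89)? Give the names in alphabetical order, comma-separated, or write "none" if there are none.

Target stage89 = [May 19, May 20].
stage78 [May 20, May 27] → met-by → no.
stage79 [May 16, May 26] → contains → yes.
stage80 [May 11, May 13] → before → no.
stage81 [May 5, May 17] → before → no.
stage82 [May 16, May 27] → contains → yes.
stage83 [May 1, May 11] → before → no.
stage84 [May 20, May 22] → met-by → no.
stage85 [May 4, May 17] → before → no.
stage86 [May 3, May 10] → before → no.
stage87 [May 16, May 20] → finished-by → yes.
stage88 [May 4, May 5] → before → no.
stage90 [May 10, May 12] → before → no.
stage91 [May 20, May 21] → met-by → no.
Result: stage79, stage82, stage87.

stage79, stage82, stage87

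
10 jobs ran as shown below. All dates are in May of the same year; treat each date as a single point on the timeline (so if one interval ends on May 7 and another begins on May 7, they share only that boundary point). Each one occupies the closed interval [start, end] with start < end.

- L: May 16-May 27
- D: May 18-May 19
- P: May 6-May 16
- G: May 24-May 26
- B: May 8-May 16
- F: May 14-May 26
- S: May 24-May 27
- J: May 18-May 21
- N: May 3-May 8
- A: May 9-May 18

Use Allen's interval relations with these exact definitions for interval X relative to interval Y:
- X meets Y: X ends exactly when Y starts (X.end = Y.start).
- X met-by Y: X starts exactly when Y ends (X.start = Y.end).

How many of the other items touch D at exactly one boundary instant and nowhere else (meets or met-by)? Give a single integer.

Target D = [May 18, May 19].
A [May 9, May 18] → meets → counts.
B [May 8, May 16] → before → no.
F [May 14, May 26] → contains → no.
G [May 24, May 26] → after → no.
J [May 18, May 21] → started-by → no.
L [May 16, May 27] → contains → no.
N [May 3, May 8] → before → no.
P [May 6, May 16] → before → no.
S [May 24, May 27] → after → no.
Total: 1.

1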